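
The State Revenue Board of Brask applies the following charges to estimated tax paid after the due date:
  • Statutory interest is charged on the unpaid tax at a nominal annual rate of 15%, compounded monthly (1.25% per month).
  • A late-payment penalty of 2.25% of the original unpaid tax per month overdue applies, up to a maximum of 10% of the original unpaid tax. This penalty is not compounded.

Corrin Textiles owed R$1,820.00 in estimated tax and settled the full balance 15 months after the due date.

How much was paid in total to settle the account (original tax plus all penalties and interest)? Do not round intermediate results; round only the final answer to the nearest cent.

R$2,374.79

Penalty (uncapped): 15 × 2.25% × R$1,820.00 = R$614.25; cap = 10% × R$1,820.00 = R$182.00 → penalty = R$182.00
Interest: R$1,820.00 × ((1 + 0.0125)^15 − 1) = R$1,820.00 × 0.2048292… = R$372.7891…
Total = R$1,820.00 + R$182.0000 + R$372.7891… = R$2,374.79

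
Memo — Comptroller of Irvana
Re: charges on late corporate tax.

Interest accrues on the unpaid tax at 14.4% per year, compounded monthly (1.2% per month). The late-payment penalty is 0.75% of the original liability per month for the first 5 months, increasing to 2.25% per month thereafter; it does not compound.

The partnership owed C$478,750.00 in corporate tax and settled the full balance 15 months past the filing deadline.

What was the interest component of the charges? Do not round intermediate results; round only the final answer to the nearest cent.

Interest: C$478,750.00 × ((1 + 0.012)^15 − 1) = C$478,750.00 × 0.1959353… = C$93,804.0283…

C$93,804.03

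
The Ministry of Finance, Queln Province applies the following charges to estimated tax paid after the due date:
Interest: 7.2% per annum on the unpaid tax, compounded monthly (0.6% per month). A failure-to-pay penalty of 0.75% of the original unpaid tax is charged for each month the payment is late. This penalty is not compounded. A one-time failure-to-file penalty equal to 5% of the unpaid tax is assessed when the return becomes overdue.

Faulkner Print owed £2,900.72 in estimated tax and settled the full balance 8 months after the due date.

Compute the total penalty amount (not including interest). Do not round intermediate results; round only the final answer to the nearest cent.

£319.08

Failure-to-file penalty: 5% × £2,900.72 = £145.04…
Failure-to-pay penalty = 0.75% × £2,900.72 × 8 mo = £174.04…
Total penalty = £145.04… + £174.04… = £319.08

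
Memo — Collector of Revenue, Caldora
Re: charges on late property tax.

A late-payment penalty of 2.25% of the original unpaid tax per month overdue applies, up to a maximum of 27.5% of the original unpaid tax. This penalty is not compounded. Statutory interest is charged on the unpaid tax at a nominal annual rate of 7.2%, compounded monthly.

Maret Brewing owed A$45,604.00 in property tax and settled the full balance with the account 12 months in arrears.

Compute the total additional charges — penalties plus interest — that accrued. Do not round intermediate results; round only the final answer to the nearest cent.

A$15,707.12

Penalty: 12 × 2.25% × A$45,604.00 = A$12,313.08 (below the 27.5% cap of A$12,541.10)
Interest (7.2%/yr ÷ 12 = 0.6%/month): A$45,604.00 × ((1 + 0.006)^12 − 1) = A$3,394.0397…
Penalties + interest = A$12,313.0800 + A$3,394.0397… = A$15,707.12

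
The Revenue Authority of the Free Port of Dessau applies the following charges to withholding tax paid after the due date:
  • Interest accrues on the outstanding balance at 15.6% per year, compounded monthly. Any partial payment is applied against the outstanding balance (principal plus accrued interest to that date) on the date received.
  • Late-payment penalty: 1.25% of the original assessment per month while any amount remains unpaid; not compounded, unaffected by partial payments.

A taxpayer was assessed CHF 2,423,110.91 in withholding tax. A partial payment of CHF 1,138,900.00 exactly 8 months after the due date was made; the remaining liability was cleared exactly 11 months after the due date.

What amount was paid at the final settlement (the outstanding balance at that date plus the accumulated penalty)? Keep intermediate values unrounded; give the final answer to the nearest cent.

Monthly rate = 15.6% ÷ 12 = 1.3%
Balance at month 8: CHF 2,423,110.9100 × (1 + 0.013)^8 = CHF 2,686,883.6208…
After CHF 1,138,900.00 payment: CHF 2,686,883.6208… − CHF 1,138,900.00 = CHF 1,547,983.6208…
Balance at month 11: CHF 1,547,983.6208… × (1 + 0.013)^3 = CHF 1,609,143.2106…
Penalty: 11 × 1.25% × CHF 2,423,110.91 = CHF 333,177.75…
Final settlement = outstanding balance + penalty = CHF 1,609,143.2106… + CHF 333,177.75… = CHF 1,942,320.96

CHF 1,942,320.96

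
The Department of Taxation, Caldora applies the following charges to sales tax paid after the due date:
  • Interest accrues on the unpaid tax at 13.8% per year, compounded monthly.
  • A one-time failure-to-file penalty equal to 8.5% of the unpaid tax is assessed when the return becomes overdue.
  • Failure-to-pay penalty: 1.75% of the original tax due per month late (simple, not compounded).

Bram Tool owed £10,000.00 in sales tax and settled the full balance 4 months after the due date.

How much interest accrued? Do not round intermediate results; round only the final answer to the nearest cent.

Interest (13.8%/yr ÷ 12 = 1.15%/month): £10,000.00 × ((1 + 0.0115)^4 − 1) = £467.9960…

£468.00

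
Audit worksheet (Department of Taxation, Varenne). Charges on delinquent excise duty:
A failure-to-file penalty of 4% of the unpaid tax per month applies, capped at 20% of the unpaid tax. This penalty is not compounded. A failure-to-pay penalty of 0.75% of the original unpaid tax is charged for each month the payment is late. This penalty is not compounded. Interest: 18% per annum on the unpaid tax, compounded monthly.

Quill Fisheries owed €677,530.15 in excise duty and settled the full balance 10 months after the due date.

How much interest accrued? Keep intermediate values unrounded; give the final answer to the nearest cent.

€108,771.25

Interest (18%/yr ÷ 12 = 1.5%/month): €677,530.15 × ((1 + 0.015)^10 − 1) = €108,771.2493…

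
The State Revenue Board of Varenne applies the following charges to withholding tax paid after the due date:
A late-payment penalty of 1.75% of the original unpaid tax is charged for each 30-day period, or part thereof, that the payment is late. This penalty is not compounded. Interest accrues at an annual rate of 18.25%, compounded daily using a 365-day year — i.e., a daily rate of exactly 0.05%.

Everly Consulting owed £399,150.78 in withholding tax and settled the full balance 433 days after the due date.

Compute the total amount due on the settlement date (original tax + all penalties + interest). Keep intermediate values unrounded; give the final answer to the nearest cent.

Penalty periods: ⌈433/30⌉ = 15; penalty = 15 × 1.75% × £399,150.78 = £104,777.08…
Interest: £399,150.78 × ((1 + 0.0005)^433 − 1) = £399,150.78 × 0.24165590… = £96,457.1415…
Total = £399,150.78 + £104,777.0798… + £96,457.1415… = £600,385.00

£600,385.00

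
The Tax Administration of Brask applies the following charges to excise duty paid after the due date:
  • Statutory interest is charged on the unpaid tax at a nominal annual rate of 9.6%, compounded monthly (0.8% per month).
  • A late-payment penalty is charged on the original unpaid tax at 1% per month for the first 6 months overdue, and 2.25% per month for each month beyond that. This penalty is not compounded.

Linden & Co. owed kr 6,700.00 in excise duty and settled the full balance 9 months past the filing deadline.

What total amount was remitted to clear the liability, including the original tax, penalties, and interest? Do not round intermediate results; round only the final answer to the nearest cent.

kr 8,052.38

Penalty, months 1–6: 6 × 1% × kr 6,700.00 = kr 402.00
Penalty, months 7–9: 3 × 2.25% × kr 6,700.00 = kr 452.25
Interest: kr 6,700.00 × ((1 + 0.008)^9 − 1) = kr 6,700.00 × 0.0743475… = kr 498.1284…
Total = kr 6,700.00 + kr 854.2500 + kr 498.1284… = kr 8,052.38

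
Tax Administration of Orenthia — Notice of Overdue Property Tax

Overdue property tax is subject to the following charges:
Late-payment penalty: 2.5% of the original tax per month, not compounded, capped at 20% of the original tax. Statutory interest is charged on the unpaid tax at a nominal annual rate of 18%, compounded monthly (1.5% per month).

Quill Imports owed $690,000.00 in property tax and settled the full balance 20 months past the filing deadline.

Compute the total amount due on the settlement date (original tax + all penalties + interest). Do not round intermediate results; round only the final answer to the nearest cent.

Penalty (uncapped): 20 × 2.5% × $690,000.00 = $345,000.00; cap = 20% × $690,000.00 = $138,000.00 → penalty = $138,000.00
Interest: $690,000.00 × ((1 + 0.015)^20 − 1) = $690,000.00 × 0.3468550… = $239,329.9545…
Total = $690,000.00 + $138,000.0000 + $239,329.9545… = $1,067,329.95

$1,067,329.95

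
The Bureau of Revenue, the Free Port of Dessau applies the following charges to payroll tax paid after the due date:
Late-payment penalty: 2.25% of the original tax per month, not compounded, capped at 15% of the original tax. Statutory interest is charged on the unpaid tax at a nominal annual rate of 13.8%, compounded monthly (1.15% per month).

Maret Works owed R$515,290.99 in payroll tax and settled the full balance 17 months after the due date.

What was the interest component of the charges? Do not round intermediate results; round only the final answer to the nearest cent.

R$110,562.43

Interest: R$515,290.99 × ((1 + 0.0115)^17 − 1) = R$515,290.99 × 0.2145631… = R$110,562.4297…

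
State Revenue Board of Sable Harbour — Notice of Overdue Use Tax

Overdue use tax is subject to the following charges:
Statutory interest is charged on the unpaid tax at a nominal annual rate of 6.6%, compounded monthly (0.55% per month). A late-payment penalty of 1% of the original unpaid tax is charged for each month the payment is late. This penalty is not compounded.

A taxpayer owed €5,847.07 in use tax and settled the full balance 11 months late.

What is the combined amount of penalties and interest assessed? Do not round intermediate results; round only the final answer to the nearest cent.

€1,006.82

Late-payment penalty = 1% × €5,847.07 × 11 mo = €643.18…
Interest: €5,847.07 × ((1 + 0.0055)^11 − 1) = €5,847.07 × 0.0621915… = €363.6381…
Penalties + interest = €643.1777 + €363.6381… = €1,006.82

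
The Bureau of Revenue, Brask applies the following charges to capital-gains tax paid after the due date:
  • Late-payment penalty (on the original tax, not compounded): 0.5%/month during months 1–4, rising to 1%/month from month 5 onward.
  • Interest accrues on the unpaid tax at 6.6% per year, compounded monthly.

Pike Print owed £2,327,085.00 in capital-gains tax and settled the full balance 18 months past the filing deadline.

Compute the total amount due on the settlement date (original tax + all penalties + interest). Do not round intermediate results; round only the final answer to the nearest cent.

Penalty, months 1–4: 4 × 0.5% × £2,327,085.00 = £46,541.70
Penalty, months 5–18: 14 × 1% × £2,327,085.00 = £325,791.90
Interest (6.6%/yr ÷ 12 = 0.55%/month): £2,327,085.00 × ((1 + 0.0055)^18 − 1) = £241,474.2935…
Total = £2,327,085.00 + £372,333.6000 + £241,474.2935… = £2,940,892.89

£2,940,892.89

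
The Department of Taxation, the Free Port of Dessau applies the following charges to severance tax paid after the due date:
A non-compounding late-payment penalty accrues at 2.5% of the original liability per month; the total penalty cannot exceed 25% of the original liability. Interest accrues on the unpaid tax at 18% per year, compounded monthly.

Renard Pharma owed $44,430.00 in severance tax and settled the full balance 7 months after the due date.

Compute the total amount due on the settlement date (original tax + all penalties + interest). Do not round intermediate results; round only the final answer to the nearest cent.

$57,085.66

Penalty: 7 × 2.5% × $44,430.00 = $7,775.25 (below the 25% cap of $11,107.50)
Interest (18%/yr ÷ 12 = 1.5%/month): $44,430.00 × ((1 + 0.015)^7 − 1) = $4,880.4095…
Total = $44,430.00 + $7,775.2500 + $4,880.4095… = $57,085.66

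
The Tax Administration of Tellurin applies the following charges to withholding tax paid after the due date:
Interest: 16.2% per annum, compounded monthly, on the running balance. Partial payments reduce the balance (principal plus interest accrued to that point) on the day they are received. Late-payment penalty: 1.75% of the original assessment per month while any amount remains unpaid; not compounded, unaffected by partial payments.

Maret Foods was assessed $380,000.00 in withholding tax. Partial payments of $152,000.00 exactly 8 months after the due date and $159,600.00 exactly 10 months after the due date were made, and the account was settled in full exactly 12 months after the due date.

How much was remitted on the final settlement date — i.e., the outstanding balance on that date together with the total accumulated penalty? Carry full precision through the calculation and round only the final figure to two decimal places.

Monthly rate = 16.2% ÷ 12 = 1.35%
Balance at month 8: $380,000.0000 × (1 + 0.0135)^8 = $423,032.3899…
After $152,000.00 payment: $423,032.3899… − $152,000.00 = $271,032.3899…
Balance at month 10: $271,032.3899… × (1 + 0.0135)^2 = $278,399.6601…
After $159,600.00 payment: $278,399.6601… − $159,600.00 = $118,799.6601…
Balance at month 12: $118,799.6601… × (1 + 0.0135)^2 = $122,028.9021…
Penalty: 12 × 1.75% × $380,000.00 = $79,800.00
Final settlement = outstanding balance + penalty = $122,028.9021… + $79,800.00 = $201,828.90

$201,828.90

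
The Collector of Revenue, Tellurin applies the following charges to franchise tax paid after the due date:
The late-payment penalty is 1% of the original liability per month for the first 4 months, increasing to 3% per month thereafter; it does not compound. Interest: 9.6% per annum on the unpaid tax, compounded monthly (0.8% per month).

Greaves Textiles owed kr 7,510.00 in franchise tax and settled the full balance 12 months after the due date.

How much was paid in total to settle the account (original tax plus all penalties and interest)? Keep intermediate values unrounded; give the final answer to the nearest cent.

kr 10,366.34

Penalty, months 1–4: 4 × 1% × kr 7,510.00 = kr 300.40
Penalty, months 5–12: 8 × 3% × kr 7,510.00 = kr 1,802.40
Interest: kr 7,510.00 × ((1 + 0.008)^12 − 1) = kr 7,510.00 × 0.1003387… = kr 753.5436…
Total = kr 7,510.00 + kr 2,102.8000 + kr 753.5436… = kr 10,366.34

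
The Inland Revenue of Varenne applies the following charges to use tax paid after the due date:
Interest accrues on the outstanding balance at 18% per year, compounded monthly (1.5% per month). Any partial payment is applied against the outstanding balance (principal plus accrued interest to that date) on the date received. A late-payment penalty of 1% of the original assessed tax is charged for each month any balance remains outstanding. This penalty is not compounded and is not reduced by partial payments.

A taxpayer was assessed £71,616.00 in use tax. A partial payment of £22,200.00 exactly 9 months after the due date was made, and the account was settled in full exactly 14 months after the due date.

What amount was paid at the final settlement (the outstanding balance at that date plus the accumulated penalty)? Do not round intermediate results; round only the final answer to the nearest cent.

£74,323.95

Balance at month 9: £71,616.0000 × (1 + 0.015)^9 = £81,885.0165…
After £22,200.00 payment: £81,885.0165… − £22,200.00 = £59,685.0165…
Balance at month 14: £59,685.0165… × (1 + 0.015)^5 = £64,297.7135…
Penalty: 14 × 1% × £71,616.00 = £10,026.24
Final settlement = outstanding balance + penalty = £64,297.7135… + £10,026.24 = £74,323.95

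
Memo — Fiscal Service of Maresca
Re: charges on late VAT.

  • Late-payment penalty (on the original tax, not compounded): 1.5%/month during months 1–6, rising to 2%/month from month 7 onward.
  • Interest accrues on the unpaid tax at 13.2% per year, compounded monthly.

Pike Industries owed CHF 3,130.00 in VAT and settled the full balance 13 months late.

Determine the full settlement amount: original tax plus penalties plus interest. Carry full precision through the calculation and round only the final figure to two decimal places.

Penalty, months 1–6: 6 × 1.5% × CHF 3,130.00 = CHF 281.70
Penalty, months 7–13: 7 × 2% × CHF 3,130.00 = CHF 438.20
Interest (13.2%/yr ÷ 12 = 1.1%/month): CHF 3,130.00 × ((1 + 0.011)^13 − 1) = CHF 478.3558…
Total = CHF 3,130.00 + CHF 719.9000 + CHF 478.3558… = CHF 4,328.26

CHF 4,328.26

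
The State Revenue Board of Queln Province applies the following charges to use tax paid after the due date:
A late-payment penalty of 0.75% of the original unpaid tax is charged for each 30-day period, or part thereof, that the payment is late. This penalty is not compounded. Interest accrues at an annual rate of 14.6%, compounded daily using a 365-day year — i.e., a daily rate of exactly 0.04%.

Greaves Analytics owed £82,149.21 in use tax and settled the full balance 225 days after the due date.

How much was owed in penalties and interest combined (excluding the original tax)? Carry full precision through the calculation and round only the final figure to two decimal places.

Penalty periods: ⌈225/30⌉ = 8; penalty = 8 × 0.75% × £82,149.21 = £4,928.95…
Interest: £82,149.21 × ((1 + 0.0004)^225 − 1) = £82,149.21 × 0.09415459… = £7,734.7255…
Penalties + interest = £4,928.9526 + £7,734.7255… = £12,663.68

£12,663.68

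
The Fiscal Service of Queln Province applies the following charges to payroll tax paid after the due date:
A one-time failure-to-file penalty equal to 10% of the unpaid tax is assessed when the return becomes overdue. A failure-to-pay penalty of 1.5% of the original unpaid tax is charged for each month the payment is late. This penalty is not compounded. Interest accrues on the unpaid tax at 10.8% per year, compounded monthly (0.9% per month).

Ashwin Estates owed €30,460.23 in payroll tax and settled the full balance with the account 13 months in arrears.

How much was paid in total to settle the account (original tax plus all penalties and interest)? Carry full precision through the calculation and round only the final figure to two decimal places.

Failure-to-file penalty: 10% × €30,460.23 = €3,046.02…
Failure-to-pay penalty: 13 × 1.5% × €30,460.23 = €5,939.74…
Interest: €30,460.23 × ((1 + 0.009)^13 − 1) = €30,460.23 × 0.1235313… = €3,762.7907…
Total = €30,460.23 + €8,985.7679… + €3,762.7907… = €43,208.79

€43,208.79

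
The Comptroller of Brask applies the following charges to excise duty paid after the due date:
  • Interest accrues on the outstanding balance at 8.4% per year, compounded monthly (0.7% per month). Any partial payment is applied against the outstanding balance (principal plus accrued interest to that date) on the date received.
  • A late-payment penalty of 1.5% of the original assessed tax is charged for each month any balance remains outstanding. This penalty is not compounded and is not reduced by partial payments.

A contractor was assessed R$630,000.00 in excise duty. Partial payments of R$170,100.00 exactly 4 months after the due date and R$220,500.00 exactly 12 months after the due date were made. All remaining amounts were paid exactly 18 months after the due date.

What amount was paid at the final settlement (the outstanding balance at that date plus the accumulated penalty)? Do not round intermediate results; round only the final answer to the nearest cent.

R$466,909.64

Balance at month 4: R$630,000.0000 × (1 + 0.007)^4 = R$647,826.0859…
After R$170,100.00 payment: R$647,826.0859… − R$170,100.00 = R$477,726.0859…
Balance at month 12: R$477,726.0859… × (1 + 0.007)^8 = R$505,143.4438…
After R$220,500.00 payment: R$505,143.4438… − R$220,500.00 = R$284,643.4438…
Balance at month 18: R$284,643.4438… × (1 + 0.007)^6 = R$296,809.6443…
Penalty: 18 × 1.5% × R$630,000.00 = R$170,100.00
Final settlement = outstanding balance + penalty = R$296,809.6443… + R$170,100.00 = R$466,909.64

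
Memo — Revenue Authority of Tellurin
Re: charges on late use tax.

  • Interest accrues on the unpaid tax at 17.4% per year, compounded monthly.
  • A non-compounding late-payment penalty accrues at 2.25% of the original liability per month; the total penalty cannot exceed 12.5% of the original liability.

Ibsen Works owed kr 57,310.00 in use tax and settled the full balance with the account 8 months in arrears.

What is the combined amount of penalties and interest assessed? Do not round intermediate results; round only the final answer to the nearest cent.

Penalty (uncapped): 8 × 2.25% × kr 57,310.00 = kr 10,315.80; cap = 12.5% × kr 57,310.00 = kr 7,163.75 → penalty = kr 7,163.75
Interest (17.4%/yr ÷ 12 = 1.45%/month): kr 57,310.00 × ((1 + 0.0145)^8 − 1) = kr 6,995.3075…
Penalties + interest = kr 7,163.7500 + kr 6,995.3075… = kr 14,159.06

kr 14,159.06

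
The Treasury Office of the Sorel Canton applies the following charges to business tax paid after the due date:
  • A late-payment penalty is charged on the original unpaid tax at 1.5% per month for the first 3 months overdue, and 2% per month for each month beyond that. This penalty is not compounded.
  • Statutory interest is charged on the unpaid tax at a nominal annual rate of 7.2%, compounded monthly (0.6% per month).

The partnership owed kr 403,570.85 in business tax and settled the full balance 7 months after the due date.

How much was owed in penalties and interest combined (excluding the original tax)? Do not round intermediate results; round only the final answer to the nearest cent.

Penalty, months 1–3: 3 × 1.5% × kr 403,570.85 = kr 18,160.69…
Penalty, months 4–7: 4 × 2% × kr 403,570.85 = kr 32,285.67…
Interest: kr 403,570.85 × ((1 + 0.006)^7 − 1) = kr 403,570.85 × 0.0427636… = kr 17,258.1446…
Penalties + interest = kr 50,446.3563… + kr 17,258.1446… = kr 67,704.50

kr 67,704.50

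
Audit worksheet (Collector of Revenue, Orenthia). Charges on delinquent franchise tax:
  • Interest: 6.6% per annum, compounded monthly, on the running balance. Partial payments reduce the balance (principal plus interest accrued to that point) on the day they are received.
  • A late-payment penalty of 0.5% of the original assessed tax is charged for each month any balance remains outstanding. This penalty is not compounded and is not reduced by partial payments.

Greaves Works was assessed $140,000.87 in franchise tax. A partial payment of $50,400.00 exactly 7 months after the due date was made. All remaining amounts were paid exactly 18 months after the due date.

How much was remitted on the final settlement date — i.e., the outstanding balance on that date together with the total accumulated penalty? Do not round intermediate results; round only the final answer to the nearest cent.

$113,593.95

Monthly rate = 6.6% ÷ 12 = 0.55%
Balance at month 7: $140,000.8700 × (1 + 0.0055)^7 = $145,480.6588…
After $50,400.00 payment: $145,480.6588… − $50,400.00 = $95,080.6588…
Balance at month 18: $95,080.6588… × (1 + 0.0055)^11 = $100,993.8682…
Penalty: 18 × 0.5% × $140,000.87 = $12,600.08…
Final settlement = outstanding balance + penalty = $100,993.8682… + $12,600.08… = $113,593.95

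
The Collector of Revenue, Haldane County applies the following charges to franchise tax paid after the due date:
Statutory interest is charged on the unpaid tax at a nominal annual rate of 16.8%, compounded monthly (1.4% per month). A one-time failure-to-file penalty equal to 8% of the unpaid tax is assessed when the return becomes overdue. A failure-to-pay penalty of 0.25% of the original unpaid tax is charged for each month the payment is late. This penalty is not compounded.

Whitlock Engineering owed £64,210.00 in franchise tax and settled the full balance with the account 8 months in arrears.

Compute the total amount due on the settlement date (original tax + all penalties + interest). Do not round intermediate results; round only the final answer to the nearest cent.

£78,184.95

Failure-to-file penalty: 8% × £64,210.00 = £5,136.80
Failure-to-pay penalty = 0.25% × £64,210.00 × 8 mo = £1,284.20
Interest: £64,210.00 × ((1 + 0.014)^8 − 1) = £64,210.00 × 0.1176444… = £7,553.9459…
Total = £64,210.00 + £6,421.0000 + £7,553.9459… = £78,184.95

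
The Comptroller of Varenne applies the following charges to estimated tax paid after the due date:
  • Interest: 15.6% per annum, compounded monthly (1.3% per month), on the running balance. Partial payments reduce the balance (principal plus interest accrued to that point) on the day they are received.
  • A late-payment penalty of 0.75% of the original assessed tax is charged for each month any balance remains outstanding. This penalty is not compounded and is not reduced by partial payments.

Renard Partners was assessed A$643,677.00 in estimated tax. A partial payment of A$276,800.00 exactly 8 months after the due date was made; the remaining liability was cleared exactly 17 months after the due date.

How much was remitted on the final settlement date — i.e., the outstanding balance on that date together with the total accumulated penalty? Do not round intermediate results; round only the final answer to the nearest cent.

A$572,877.86

Balance at month 8: A$643,677.0000 × (1 + 0.013)^8 = A$713,745.7808…
After A$276,800.00 payment: A$713,745.7808… − A$276,800.00 = A$436,945.7808…
Balance at month 17: A$436,945.7808… × (1 + 0.013)^9 = A$490,809.0458…
Penalty: 17 × 0.75% × A$643,677.00 = A$82,068.82…
Final settlement = outstanding balance + penalty = A$490,809.0458… + A$82,068.82… = A$572,877.86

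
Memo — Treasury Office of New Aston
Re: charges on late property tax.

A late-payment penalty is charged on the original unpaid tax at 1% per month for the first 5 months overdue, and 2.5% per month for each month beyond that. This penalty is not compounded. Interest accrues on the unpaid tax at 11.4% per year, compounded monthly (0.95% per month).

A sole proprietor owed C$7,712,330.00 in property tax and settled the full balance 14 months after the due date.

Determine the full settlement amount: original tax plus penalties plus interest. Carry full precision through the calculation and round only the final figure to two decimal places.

Penalty, months 1–5: 5 × 1% × C$7,712,330.00 = C$385,616.50
Penalty, months 6–14: 9 × 2.5% × C$7,712,330.00 = C$1,735,274.25
Interest: C$7,712,330.00 × ((1 + 0.0095)^14 − 1) = C$7,712,330.00 × 0.1415331… = C$1,091,550.3190…
Total = C$7,712,330.00 + C$2,120,890.7500 + C$1,091,550.3190… = C$10,924,771.07

C$10,924,771.07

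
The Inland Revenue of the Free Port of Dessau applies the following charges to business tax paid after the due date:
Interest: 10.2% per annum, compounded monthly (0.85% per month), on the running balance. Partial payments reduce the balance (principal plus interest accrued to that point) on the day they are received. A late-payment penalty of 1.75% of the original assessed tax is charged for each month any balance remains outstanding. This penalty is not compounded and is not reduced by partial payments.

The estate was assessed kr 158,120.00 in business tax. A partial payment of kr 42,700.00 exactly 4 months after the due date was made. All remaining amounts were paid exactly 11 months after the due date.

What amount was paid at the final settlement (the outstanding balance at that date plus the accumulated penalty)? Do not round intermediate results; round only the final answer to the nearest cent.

Balance at month 4: kr 158,120.0000 × (1 + 0.0085)^4 = kr 163,565.0143…
After kr 42,700.00 payment: kr 163,565.0143… − kr 42,700.00 = kr 120,865.0143…
Balance at month 11: kr 120,865.0143… × (1 + 0.0085)^7 = kr 128,242.4852…
Penalty: 11 × 1.75% × kr 158,120.00 = kr 30,438.10
Final settlement = outstanding balance + penalty = kr 128,242.4852… + kr 30,438.10 = kr 158,680.59

kr 158,680.59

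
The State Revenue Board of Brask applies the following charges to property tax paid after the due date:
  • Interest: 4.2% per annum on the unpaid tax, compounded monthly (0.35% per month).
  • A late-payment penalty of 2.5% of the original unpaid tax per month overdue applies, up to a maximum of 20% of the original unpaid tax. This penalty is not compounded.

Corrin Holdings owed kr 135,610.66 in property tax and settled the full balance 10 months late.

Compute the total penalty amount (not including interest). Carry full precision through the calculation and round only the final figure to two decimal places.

kr 27,122.13

Penalty (uncapped): 10 × 2.5% × kr 135,610.66 = kr 33,902.67…; cap = 20% × kr 135,610.66 = kr 27,122.13… → penalty = kr 27,122.13…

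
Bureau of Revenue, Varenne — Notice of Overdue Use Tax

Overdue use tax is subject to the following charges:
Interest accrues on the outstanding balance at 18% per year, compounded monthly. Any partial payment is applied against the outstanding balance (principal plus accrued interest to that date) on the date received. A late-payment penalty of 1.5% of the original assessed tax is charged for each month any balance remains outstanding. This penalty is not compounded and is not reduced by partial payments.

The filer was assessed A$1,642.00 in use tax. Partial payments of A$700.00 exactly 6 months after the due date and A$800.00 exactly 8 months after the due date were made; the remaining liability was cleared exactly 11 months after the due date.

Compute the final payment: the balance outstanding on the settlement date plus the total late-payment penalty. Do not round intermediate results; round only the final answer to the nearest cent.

Monthly rate = 18% ÷ 12 = 1.5%
Balance at month 6: A$1,642.0000 × (1 + 0.015)^6 = A$1,795.4338…
After A$700.00 payment: A$1,795.4338… − A$700.00 = A$1,095.4338…
Balance at month 8: A$1,095.4338… × (1 + 0.015)^2 = A$1,128.5433…
After A$800.00 payment: A$1,128.5433… − A$800.00 = A$328.5433…
Balance at month 11: A$328.5433… × (1 + 0.015)^3 = A$343.5507…
Penalty: 11 × 1.5% × A$1,642.00 = A$270.93
Final settlement = outstanding balance + penalty = A$343.5507… + A$270.93 = A$614.48

A$614.48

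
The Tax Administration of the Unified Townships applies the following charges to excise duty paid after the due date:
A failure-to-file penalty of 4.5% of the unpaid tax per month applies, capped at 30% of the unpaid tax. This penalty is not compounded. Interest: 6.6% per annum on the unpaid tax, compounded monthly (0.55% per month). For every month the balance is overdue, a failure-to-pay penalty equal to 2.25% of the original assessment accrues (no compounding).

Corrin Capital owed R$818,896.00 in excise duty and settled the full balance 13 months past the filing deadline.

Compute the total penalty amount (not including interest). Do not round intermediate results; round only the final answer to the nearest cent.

R$485,195.88

Failure-to-file: 13 × 4.5% × R$818,896.00 = R$479,054.16, capped at 30% × R$818,896.00 = R$245,668.80
Failure-to-pay penalty: 13 × 2.25% × R$818,896.00 = R$239,527.08
Total penalty = R$245,668.80 + R$239,527.08 = R$485,195.88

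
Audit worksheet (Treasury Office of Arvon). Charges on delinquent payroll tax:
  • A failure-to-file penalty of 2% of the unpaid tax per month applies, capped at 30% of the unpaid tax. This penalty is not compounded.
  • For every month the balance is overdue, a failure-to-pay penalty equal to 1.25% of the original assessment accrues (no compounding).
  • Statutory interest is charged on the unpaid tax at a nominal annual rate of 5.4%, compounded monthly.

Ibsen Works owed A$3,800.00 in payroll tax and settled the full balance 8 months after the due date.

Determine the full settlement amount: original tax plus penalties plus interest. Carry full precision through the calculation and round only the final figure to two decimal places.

Failure-to-file: 8 × 2% × A$3,800.00 = A$608.00 (under the 30% cap)
Failure-to-pay penalty: 8 × 1.25% × A$3,800.00 = A$380.00
Interest (5.4%/yr ÷ 12 = 0.45%/month): A$3,800.00 × ((1 + 0.0045)^8 − 1) = A$138.9741…
Total = A$3,800.00 + A$988.0000 + A$138.9741… = A$4,926.97

A$4,926.97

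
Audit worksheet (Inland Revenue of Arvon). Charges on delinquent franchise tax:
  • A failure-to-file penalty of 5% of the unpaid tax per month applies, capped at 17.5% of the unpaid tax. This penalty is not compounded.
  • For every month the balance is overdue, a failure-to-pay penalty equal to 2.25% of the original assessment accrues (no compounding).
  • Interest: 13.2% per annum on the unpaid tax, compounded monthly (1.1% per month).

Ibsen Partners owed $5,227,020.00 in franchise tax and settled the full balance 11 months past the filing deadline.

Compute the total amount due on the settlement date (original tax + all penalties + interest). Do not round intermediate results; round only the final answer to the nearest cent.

$8,103,864.77

Failure-to-file: 11 × 5% × $5,227,020.00 = $2,874,861.00, capped at 17.5% × $5,227,020.00 = $914,728.50
Failure-to-pay penalty: 11 × 2.25% × $5,227,020.00 = $1,293,687.45
Interest: $5,227,020.00 × ((1 + 0.011)^11 − 1) = $5,227,020.00 × 0.1278795… = $668,428.8178…
Total = $5,227,020.00 + $2,208,415.9500 + $668,428.8178… = $8,103,864.77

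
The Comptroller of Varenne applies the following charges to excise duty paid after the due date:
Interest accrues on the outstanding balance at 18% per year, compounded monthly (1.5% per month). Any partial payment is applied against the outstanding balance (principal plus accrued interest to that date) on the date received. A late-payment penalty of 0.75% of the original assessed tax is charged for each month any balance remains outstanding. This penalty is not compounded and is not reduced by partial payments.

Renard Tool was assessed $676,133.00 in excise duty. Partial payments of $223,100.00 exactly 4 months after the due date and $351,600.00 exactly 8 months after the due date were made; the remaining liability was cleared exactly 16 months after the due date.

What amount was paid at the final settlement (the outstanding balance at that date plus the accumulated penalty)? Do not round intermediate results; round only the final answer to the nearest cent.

$276,321.76

Balance at month 4: $676,133.0000 × (1 + 0.015)^4 = $717,622.9216…
After $223,100.00 payment: $717,622.9216… − $223,100.00 = $494,522.9216…
Balance at month 8: $494,522.9216… × (1 + 0.015)^4 = $524,868.6039…
After $351,600.00 payment: $524,868.6039… − $351,600.00 = $173,268.6039…
Balance at month 16: $173,268.6039… × (1 + 0.015)^8 = $195,185.7978…
Penalty: 16 × 0.75% × $676,133.00 = $81,135.96
Final settlement = outstanding balance + penalty = $195,185.7978… + $81,135.96 = $276,321.76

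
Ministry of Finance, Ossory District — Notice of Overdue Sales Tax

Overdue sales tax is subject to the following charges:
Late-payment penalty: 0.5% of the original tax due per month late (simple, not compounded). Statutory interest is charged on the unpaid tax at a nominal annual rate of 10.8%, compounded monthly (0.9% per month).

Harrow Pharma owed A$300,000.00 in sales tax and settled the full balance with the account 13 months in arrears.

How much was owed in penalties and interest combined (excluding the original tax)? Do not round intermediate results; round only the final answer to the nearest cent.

A$56,559.38

Late-payment penalty = 0.5% × A$300,000.00 × 13 mo = A$19,500.00
Interest: A$300,000.00 × ((1 + 0.009)^13 − 1) = A$300,000.00 × 0.1235313… = A$37,059.3786…
Penalties + interest = A$19,500.0000 + A$37,059.3786… = A$56,559.38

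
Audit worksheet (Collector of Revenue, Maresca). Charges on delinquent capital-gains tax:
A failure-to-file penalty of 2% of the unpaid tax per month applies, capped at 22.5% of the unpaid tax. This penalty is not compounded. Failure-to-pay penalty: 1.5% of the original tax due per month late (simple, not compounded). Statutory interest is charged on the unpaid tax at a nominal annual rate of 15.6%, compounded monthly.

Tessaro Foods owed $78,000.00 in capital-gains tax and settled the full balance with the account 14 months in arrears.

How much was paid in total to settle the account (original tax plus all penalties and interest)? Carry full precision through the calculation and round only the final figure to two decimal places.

$127,390.23

Failure-to-file: 14 × 2% × $78,000.00 = $21,840.00, capped at 22.5% × $78,000.00 = $17,550.00
Failure-to-pay penalty: 14 × 1.5% × $78,000.00 = $16,380.00
Interest (15.6%/yr ÷ 12 = 1.3%/month): $78,000.00 × ((1 + 0.013)^14 − 1) = $15,460.2283…
Total = $78,000.00 + $33,930.0000 + $15,460.2283… = $127,390.23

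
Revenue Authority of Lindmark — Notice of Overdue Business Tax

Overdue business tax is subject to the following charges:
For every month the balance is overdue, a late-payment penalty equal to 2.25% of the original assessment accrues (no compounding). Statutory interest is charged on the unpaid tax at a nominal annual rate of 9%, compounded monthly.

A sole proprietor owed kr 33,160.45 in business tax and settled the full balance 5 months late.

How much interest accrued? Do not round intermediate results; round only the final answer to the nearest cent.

kr 1,262.31

Interest (9%/yr ÷ 12 = 0.75%/month): kr 33,160.45 × ((1 + 0.0075)^5 − 1) = kr 1,262.3100…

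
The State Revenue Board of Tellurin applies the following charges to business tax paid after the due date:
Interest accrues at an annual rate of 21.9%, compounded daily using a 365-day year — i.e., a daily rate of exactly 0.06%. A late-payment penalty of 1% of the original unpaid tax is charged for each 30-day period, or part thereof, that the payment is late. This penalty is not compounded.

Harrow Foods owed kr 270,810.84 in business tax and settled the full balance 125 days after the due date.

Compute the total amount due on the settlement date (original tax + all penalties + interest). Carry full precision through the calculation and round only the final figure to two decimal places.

Penalty periods: ⌈125/30⌉ = 5; penalty = 5 × 1% × kr 270,810.84 = kr 13,540.54…
Interest: kr 270,810.84 × ((1 + 0.0006)^125 − 1) = kr 270,810.84 × 0.07785991… = kr 21,085.3072…
Total = kr 270,810.84 + kr 13,540.5420 + kr 21,085.3072… = kr 305,436.69

kr 305,436.69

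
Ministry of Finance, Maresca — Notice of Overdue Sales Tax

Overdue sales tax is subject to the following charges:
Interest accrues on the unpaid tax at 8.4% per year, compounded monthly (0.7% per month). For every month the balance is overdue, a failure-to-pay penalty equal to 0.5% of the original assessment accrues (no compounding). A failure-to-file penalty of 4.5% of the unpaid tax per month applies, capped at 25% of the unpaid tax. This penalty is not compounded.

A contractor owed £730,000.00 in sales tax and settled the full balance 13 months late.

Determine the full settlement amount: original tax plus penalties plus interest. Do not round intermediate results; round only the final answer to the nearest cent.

Failure-to-file: 13 × 4.5% × £730,000.00 = £427,050.00, capped at 25% × £730,000.00 = £182,500.00
Failure-to-pay penalty = 0.5% × £730,000.00 × 13 mo = £47,450.00
Interest: £730,000.00 × ((1 + 0.007)^13 − 1) = £730,000.00 × 0.0949218… = £69,292.9407…
Total = £730,000.00 + £229,950.0000 + £69,292.9407… = £1,029,242.94

£1,029,242.94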